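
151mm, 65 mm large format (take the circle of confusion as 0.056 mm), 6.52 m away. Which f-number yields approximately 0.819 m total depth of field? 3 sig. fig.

Write h = H − f = f²/(N·c). The thin-lens limits are Dn = s·h/(h + (s−f)) and Df = s·h/(h − (s−f)), so DoF = Df − Dn = 2·s·(s−f)·h / (h² − (s−f)²).
That is a quadratic in h: DoF·h² − 2·s·(s−f)·h − DoF·(s−f)² = 0 ⇒ h = (s−f)·(s + √(s² + DoF²)) / DoF = 6369 × (6520 + √(6520² + 819²)) / 819 = 6369 × (6520 + 6571.24) / 819 ≈ 101805 mm.
Then N = f²/(c·h) = 151² / (0.056 × 101805) = 22801 / 5701.1 ≈ 4.

f/4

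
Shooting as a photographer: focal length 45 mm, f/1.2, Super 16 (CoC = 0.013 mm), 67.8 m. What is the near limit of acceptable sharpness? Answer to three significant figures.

44.5 m

Hyperfocal distance H = f²/(N·c) + f = 45²/(1.2 × 0.013) + 45 = 2025/0.0156 + 45 ≈ 129852.7 mm ≈ 129.9 m.
Near limit Dn = s·(H − f)/(H + s − 2f) = 67800 × (129852.7 − 45) / (129852.7 + 67800 − 2 × 45) = 67800 × 129807.7 / 197562.7 ≈ 44548 mm ≈ 44.5 m.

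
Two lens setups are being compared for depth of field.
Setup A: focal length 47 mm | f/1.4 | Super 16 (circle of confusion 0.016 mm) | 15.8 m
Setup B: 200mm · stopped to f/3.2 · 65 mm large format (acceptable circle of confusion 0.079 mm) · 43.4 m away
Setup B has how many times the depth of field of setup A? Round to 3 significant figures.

4.94

Setup A: H = 47²/(1.4×0.016) + 47 ≈ 98663.1 mm; DoF = Df − Dn = 18803.7 − 13623.7 ≈ 5180.0 mm.
Setup B: H = 200²/(3.2×0.079) + 200 ≈ 158427.8 mm; DoF = Df − Dn = 59699 − 34092 ≈ 25607 mm.
Ratio = 25607 / 5180.0 ≈ 4.94.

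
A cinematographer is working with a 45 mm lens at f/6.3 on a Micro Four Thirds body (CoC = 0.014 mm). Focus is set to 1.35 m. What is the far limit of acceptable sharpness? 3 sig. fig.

Hyperfocal distance H = f²/(N·c) + f = 45²/(6.3 × 0.014) + 45 = 2025/0.0882 + 45 ≈ 23004.2 mm ≈ 23.00 m.
Far limit Df = s·(H − f)/(H − s) = 1350 × (23004.2 − 45) / (23004.2 − 1350) = 1350 × 22959.2 / 21654.2 ≈ 1431.4 mm ≈ 1.43 m.

1.43 m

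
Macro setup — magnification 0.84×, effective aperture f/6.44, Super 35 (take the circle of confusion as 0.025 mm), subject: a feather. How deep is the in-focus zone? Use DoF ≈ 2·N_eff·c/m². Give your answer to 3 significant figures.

0.456 mm

At magnification m, DoF ≈ 2·N_eff·c/m² = 2 × 6.44 × 0.025 / 0.84² = 0.322 / 0.7056 ≈ 0.456 mm.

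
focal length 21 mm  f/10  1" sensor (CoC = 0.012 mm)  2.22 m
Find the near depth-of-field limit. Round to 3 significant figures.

1.39 m

Hyperfocal distance H = f²/(N·c) + f = 21²/(10 × 0.012) + 21 = 441/0.12 + 21 ≈ 3696.0 mm ≈ 3.696 m.
Near limit Dn = s·(H − f)/(H + s − 2f) = 2220 × (3696.0 − 21) / (3696.0 + 2220 − 2 × 21) = 2220 × 3675.0 / 5874.0 ≈ 1388.9 mm ≈ 1.39 m.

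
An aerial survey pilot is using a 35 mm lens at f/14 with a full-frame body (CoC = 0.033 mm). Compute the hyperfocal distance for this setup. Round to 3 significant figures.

Hyperfocal distance H = f²/(N·c) + f = 35²/(14 × 0.033) + 35 = 1225/0.462 + 35 ≈ 2686.5 mm ≈ 2.69 m.

2.69 m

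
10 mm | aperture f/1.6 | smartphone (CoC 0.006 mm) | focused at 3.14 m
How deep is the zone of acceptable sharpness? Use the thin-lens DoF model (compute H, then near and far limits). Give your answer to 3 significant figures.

2.07 m

Hyperfocal distance H = f²/(N·c) + f = 10²/(1.6 × 0.006) + 10 = 100/0.0096 + 10 ≈ 10426.7 mm ≈ 10.43 m.
Near limit Dn = s·(H − f)/(H + s − 2f) = 3140 × (10426.7 − 10) / (10426.7 + 3140 − 2 × 10) = 3140 × 10416.7 / 13546.7 ≈ 2414.5 mm.
Far limit Df = s·(H − f)/(H − s) = 3140 × (10426.7 − 10) / (10426.7 − 3140) = 3140 × 10416.7 / 7286.7 ≈ 4488.8 mm.
Depth of field = Df − Dn = 4488.8 − 2414.5 ≈ 2074.3 mm ≈ 2.07 m.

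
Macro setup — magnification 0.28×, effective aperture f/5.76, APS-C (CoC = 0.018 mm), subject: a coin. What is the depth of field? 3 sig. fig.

At magnification m, DoF ≈ 2·N_eff·c/m² = 2 × 5.76 × 0.018 / 0.28² = 0.2074 / 0.0784 ≈ 2.64 mm.

2.64 mm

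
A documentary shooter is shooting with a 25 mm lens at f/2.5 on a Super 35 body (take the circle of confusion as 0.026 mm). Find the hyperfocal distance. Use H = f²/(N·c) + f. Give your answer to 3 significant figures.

Hyperfocal distance H = f²/(N·c) + f = 25²/(2.5 × 0.026) + 25 = 625/0.065 + 25 ≈ 9640.4 mm ≈ 9.64 m.

9.64 m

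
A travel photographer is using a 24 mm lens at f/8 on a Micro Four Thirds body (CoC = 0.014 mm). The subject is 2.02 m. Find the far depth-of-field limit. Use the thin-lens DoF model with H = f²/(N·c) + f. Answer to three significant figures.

Hyperfocal distance H = f²/(N·c) + f = 24²/(8 × 0.014) + 24 = 576/0.112 + 24 ≈ 5166.9 mm ≈ 5.167 m.
Far limit Df = s·(H − f)/(H − s) = 2020 × (5166.9 − 24) / (5166.9 − 2020) = 2020 × 5142.9 / 3146.9 ≈ 3301.3 mm ≈ 3.30 m.

3.30 m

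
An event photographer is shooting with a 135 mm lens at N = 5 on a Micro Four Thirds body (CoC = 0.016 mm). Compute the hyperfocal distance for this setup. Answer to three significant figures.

228 m

Hyperfocal distance H = f²/(N·c) + f = 135²/(5 × 0.016) + 135 = 18225/0.08 + 135 ≈ 227947.5 mm ≈ 228 m.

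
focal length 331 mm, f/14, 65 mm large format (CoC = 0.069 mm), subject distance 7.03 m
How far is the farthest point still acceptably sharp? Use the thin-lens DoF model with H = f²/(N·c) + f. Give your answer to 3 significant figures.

7.47 m

Hyperfocal distance H = f²/(N·c) + f = 331²/(14 × 0.069) + 331 = 109561/0.966 + 331 ≈ 113748.2 mm ≈ 113.7 m.
Far limit Df = s·(H − f)/(H − s) = 7030 × (113748.2 − 331) / (113748.2 − 7030) = 7030 × 113417.2 / 106718.2 ≈ 7471.3 mm ≈ 7.47 m.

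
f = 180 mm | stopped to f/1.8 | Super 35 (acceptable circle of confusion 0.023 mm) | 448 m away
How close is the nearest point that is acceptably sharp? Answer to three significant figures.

Hyperfocal distance H = f²/(N·c) + f = 180²/(1.8 × 0.023) + 180 = 32400/0.0414 + 180 ≈ 782788.7 mm ≈ 782.8 m.
Near limit Dn = s·(H − f)/(H + s − 2f) = 448000 × (782788.7 − 180) / (782788.7 + 448000 − 2 × 180) = 448000 × 782608.7 / 1230428.7 ≈ 284948 mm ≈ 285 m.

285 m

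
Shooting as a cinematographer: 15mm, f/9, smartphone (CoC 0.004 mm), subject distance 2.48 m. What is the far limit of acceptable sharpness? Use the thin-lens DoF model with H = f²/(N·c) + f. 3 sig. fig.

Hyperfocal distance H = f²/(N·c) + f = 15²/(9 × 0.004) + 15 = 225/0.036 + 15 ≈ 6265.0 mm ≈ 6.265 m.
Far limit Df = s·(H − f)/(H − s) = 2480 × (6265.0 − 15) / (6265.0 − 2480) = 2480 × 6250.0 / 3785.0 ≈ 4095.1 mm ≈ 4.10 m.

4.10 m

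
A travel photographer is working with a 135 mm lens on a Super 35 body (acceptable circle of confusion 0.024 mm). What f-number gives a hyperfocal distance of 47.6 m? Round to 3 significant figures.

Rearrange H = f²/(N·c) + f for N: N = f² / ((H − f)·c).
N = 135² / ((47600 − 135) × 0.024) = 18225 / 1139 ≈ 16.

f/16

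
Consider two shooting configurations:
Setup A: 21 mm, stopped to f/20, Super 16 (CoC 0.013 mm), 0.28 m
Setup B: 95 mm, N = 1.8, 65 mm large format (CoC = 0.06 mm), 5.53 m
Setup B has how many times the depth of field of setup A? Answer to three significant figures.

Setup A: H = 21²/(20×0.013) + 21 ≈ 1717.2 mm; DoF = Df − Dn = 330.461 − 242.908 ≈ 87.553 mm.
Setup B: H = 95²/(1.8×0.06) + 95 ≈ 83659.8 mm; DoF = Df − Dn = 5914.69 − 5192.30 ≈ 722.39 mm.
Ratio = 722.39 / 87.553 ≈ 8.25.

8.25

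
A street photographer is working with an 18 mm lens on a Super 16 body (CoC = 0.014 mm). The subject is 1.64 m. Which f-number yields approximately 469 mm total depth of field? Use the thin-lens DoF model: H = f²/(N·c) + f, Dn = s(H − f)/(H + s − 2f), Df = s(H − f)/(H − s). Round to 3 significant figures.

f/2.00

Write h = H − f = f²/(N·c). The thin-lens limits are Dn = s·h/(h + (s−f)) and Df = s·h/(h − (s−f)), so DoF = Df − Dn = 2·s·(s−f)·h / (h² − (s−f)²).
That is a quadratic in h: DoF·h² − 2·s·(s−f)·h − DoF·(s−f)² = 0 ⇒ h = (s−f)·(s + √(s² + DoF²)) / DoF = 1622 × (1640 + √(1640² + 469²)) / 469 = 1622 × (1640 + 1705.74) / 469 ≈ 11571 mm.
Then N = f²/(c·h) = 18² / (0.014 × 11571) = 324 / 161.99 ≈ 2.00.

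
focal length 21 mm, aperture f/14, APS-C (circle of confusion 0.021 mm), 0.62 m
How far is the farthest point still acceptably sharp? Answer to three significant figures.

Hyperfocal distance H = f²/(N·c) + f = 21²/(14 × 0.021) + 21 = 441/0.294 + 21 ≈ 1521.0 mm ≈ 1.521 m.
Far limit Df = s·(H − f)/(H − s) = 620 × (1521.0 − 21) / (1521.0 − 620) = 620 × 1500.0 / 901.0 ≈ 1032.2 mm ≈ 1.03 m.

1.03 m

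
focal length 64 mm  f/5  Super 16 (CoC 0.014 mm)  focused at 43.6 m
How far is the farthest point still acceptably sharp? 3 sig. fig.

170 m

Hyperfocal distance H = f²/(N·c) + f = 64²/(5 × 0.014) + 64 = 4096/0.07 + 64 ≈ 58578.3 mm ≈ 58.58 m.
Far limit Df = s·(H − f)/(H − s) = 43600 × (58578.3 − 64) / (58578.3 − 43600) = 43600 × 58514.3 / 14978.3 ≈ 170328 mm ≈ 170 m.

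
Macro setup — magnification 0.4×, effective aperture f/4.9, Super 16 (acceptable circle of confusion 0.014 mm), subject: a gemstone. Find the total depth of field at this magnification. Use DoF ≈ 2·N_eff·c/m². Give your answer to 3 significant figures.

0.857 mm

At magnification m, DoF ≈ 2·N_eff·c/m² = 2 × 4.9 × 0.014 / 0.4² = 0.1372 / 0.16 ≈ 0.857 mm.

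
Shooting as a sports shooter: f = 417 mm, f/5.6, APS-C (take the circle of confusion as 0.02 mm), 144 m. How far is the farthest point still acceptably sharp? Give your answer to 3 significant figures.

159 m

Hyperfocal distance H = f²/(N·c) + f = 417²/(5.6 × 0.02) + 417 = 173889/0.112 + 417 ≈ 1552997.4 mm ≈ 1553 m.
Far limit Df = s·(H − f)/(H − s) = 144000 × (1552997.4 − 417) / (1552997.4 − 144000) = 144000 × 1552580.4 / 1408997.4 ≈ 158674 mm ≈ 159 m.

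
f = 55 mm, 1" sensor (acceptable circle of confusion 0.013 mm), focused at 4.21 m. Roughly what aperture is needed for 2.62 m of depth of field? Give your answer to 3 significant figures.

Write h = H − f = f²/(N·c). The thin-lens limits are Dn = s·h/(h + (s−f)) and Df = s·h/(h − (s−f)), so DoF = Df − Dn = 2·s·(s−f)·h / (h² − (s−f)²).
That is a quadratic in h: DoF·h² − 2·s·(s−f)·h − DoF·(s−f)² = 0 ⇒ h = (s−f)·(s + √(s² + DoF²)) / DoF = 4155 × (4210 + √(4210² + 2620²)) / 2620 = 4155 × (4210 + 4958.68) / 2620 ≈ 14540 mm.
Then N = f²/(c·h) = 55² / (0.013 × 14540) = 3025 / 189.03 ≈ 16.

f/16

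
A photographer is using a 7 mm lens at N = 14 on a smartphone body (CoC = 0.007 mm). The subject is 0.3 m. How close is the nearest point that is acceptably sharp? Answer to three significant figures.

189 mm

Hyperfocal distance H = f²/(N·c) + f = 7²/(14 × 0.007) + 7 = 49/0.098 + 7 ≈ 507.0 mm ≈ 0.507 m.
Near limit Dn = s·(H − f)/(H + s − 2f) = 300 × (507.0 − 7) / (507.0 + 300 − 2 × 7) = 300 × 500.0 / 793.0 ≈ 189.16 mm.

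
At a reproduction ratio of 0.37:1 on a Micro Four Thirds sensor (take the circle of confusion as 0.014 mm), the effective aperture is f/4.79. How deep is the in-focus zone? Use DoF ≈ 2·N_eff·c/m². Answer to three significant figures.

0.980 mm

At magnification m, DoF ≈ 2·N_eff·c/m² = 2 × 4.79 × 0.014 / 0.37² = 0.1341 / 0.1369 ≈ 0.98 mm.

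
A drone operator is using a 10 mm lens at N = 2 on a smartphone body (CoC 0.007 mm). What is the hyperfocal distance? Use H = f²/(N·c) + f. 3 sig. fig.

7.15 m

Hyperfocal distance H = f²/(N·c) + f = 10²/(2 × 0.007) + 10 = 100/0.014 + 10 ≈ 7152.9 mm ≈ 7.15 m.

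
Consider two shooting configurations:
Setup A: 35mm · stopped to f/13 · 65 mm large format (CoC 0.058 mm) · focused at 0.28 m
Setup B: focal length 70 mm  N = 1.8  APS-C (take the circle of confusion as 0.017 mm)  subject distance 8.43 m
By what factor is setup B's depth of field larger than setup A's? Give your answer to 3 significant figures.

Setup A: H = 35²/(13×0.058) + 35 ≈ 1659.7 mm; DoF = Df − Dn = 329.722 − 243.309 ≈ 86.413 mm.
Setup B: H = 70²/(1.8×0.017) + 70 ≈ 160200.7 mm; DoF = Df − Dn = 8894.35 − 8011.73 ≈ 882.62 mm.
Ratio = 882.62 / 86.413 ≈ 10.2.

10.2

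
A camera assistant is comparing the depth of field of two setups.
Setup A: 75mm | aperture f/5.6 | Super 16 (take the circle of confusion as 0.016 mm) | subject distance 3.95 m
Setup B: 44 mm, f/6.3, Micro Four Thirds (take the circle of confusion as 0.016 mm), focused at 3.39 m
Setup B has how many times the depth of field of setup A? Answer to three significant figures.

Setup A: H = 75²/(5.6×0.016) + 75 ≈ 62854.0 mm; DoF = Df − Dn = 4209.85 − 3720.36 ≈ 489.49 mm.
Setup B: H = 44²/(6.3×0.016) + 44 ≈ 19250.3 mm; DoF = Df − Dn = 4105.2 − 2887.0 ≈ 1218.2 mm.
Ratio = 1218.2 / 489.49 ≈ 2.49.

2.49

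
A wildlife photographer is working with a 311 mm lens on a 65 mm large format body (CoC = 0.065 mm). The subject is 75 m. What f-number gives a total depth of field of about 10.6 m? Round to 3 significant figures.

Write h = H − f = f²/(N·c). The thin-lens limits are Dn = s·h/(h + (s−f)) and Df = s·h/(h − (s−f)), so DoF = Df − Dn = 2·s·(s−f)·h / (h² − (s−f)²).
That is a quadratic in h: DoF·h² − 2·s·(s−f)·h − DoF·(s−f)² = 0 ⇒ h = (s−f)·(s + √(s² + DoF²)) / DoF = 74689 × (75000 + √(75000² + 10600²)) / 10600 = 74689 × (75000 + 75745.4) / 10600 ≈ 1062172 mm.
Then N = f²/(c·h) = 311² / (0.065 × 1062172) = 96721 / 69041 ≈ 1.40.

f/1.40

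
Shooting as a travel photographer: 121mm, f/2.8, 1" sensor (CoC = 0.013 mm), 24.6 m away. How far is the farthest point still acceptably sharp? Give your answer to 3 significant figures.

26.2 m

Hyperfocal distance H = f²/(N·c) + f = 121²/(2.8 × 0.013) + 121 = 14641/0.0364 + 121 ≈ 402346.3 mm ≈ 402.3 m.
Far limit Df = s·(H − f)/(H − s) = 24600 × (402346.3 − 121) / (402346.3 − 24600) = 24600 × 402225.3 / 377746.3 ≈ 26194 mm ≈ 26.2 m.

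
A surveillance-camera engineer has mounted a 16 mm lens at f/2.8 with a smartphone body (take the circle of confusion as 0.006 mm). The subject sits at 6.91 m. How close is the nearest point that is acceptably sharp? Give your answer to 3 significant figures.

4.76 m

Hyperfocal distance H = f²/(N·c) + f = 16²/(2.8 × 0.006) + 16 = 256/0.0168 + 16 ≈ 15254.1 mm ≈ 15.25 m.
Near limit Dn = s·(H − f)/(H + s − 2f) = 6910 × (15254.1 − 16) / (15254.1 + 6910 − 2 × 16) = 6910 × 15238.1 / 22132.1 ≈ 4757.6 mm ≈ 4.76 m.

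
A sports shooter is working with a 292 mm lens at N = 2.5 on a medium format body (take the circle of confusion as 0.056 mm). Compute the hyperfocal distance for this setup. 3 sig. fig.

609 m

Hyperfocal distance H = f²/(N·c) + f = 292²/(2.5 × 0.056) + 292 = 85264/0.14 + 292 ≈ 609320.6 mm ≈ 609 m.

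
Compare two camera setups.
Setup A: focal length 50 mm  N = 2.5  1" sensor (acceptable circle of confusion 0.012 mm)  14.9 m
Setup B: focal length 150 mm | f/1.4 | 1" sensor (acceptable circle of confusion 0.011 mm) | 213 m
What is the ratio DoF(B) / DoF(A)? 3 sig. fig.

Setup A: H = 50²/(2.5×0.012) + 50 ≈ 83383.3 mm; DoF = Df − Dn = 18130.9 − 12646.4 ≈ 5484.5 mm.
Setup B: H = 150²/(1.4×0.011) + 150 ≈ 1461189.0 mm; DoF = Df − Dn = 249322 − 185915 ≈ 63407 mm.
Ratio = 63407 / 5484.5 ≈ 11.6.

11.6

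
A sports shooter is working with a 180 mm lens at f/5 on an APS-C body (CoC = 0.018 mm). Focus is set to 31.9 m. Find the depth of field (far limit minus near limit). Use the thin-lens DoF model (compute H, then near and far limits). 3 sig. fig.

Hyperfocal distance H = f²/(N·c) + f = 180²/(5 × 0.018) + 180 = 32400/0.09 + 180 ≈ 360180.0 mm ≈ 360.2 m.
Near limit Dn = s·(H − f)/(H + s − 2f) = 31900 × (360180.0 − 180) / (360180.0 + 31900 − 2 × 180) = 31900 × 360000.0 / 391720.0 ≈ 29316.9 mm.
Far limit Df = s·(H − f)/(H − s) = 31900 × (360180.0 − 180) / (360180.0 − 31900) = 31900 × 360000.0 / 328280.0 ≈ 34982.3 mm.
Depth of field = Df − Dn = 34982.3 − 29316.9 ≈ 5665.4 mm ≈ 5.67 m.

5.67 m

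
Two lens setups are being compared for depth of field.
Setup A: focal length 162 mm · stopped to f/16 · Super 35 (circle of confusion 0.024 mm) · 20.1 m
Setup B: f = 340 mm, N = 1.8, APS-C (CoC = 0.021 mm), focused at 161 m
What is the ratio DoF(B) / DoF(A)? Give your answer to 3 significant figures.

1.32

Setup A: H = 162²/(16×0.024) + 162 ≈ 68505.8 mm; DoF = Df − Dn = 28379 − 15561 ≈ 12818 mm.
Setup B: H = 340²/(1.8×0.021) + 340 ≈ 3058541.1 mm; DoF = Df − Dn = 169927 − 152964 ≈ 16963 mm.
Ratio = 16963 / 12818 ≈ 1.32.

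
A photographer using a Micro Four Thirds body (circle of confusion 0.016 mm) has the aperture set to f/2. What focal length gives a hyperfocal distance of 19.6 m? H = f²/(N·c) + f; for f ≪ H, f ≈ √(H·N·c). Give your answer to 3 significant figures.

From H = f²/(N·c) + f, with f ≪ H: f ≈ √(H·N·c) = √(19600 × 2 × 0.016) = √627.20 ≈ 25.04 mm.
The +f correction barely moves this — solving exactly, f² + N·c·f − N·c·H = 0 ⇒ f = (−N·c + √((N·c)² + 4·N·c·H))/2 = (−0.032 + √2508.8)/2 ≈ 25.028 mm, so f ≈ 25.0 mm.

25.0 mm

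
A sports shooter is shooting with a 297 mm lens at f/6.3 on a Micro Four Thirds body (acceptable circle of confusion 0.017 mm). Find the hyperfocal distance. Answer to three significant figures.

Hyperfocal distance H = f²/(N·c) + f = 297²/(6.3 × 0.017) + 297 = 88209/0.1071 + 297 ≈ 823910.4 mm ≈ 824 m.

824 m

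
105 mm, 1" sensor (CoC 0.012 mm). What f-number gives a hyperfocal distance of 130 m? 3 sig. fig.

f/7.07

Rearrange H = f²/(N·c) + f for N: N = f² / ((H − f)·c).
N = 105² / ((130000 − 105) × 0.012) = 11025 / 1559 ≈ 7.07.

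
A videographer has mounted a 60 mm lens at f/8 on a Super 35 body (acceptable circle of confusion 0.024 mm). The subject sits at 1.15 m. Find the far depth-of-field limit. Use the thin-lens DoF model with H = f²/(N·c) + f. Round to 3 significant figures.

Hyperfocal distance H = f²/(N·c) + f = 60²/(8 × 0.024) + 60 = 3600/0.192 + 60 ≈ 18810.0 mm ≈ 18.81 m.
Far limit Df = s·(H − f)/(H − s) = 1150 × (18810.0 − 60) / (18810.0 − 1150) = 1150 × 18750.0 / 17660.0 ≈ 1221.0 mm ≈ 1.22 m.

1.22 m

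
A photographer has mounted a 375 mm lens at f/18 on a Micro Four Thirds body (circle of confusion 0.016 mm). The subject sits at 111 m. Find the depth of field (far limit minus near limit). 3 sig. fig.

53.0 m

Hyperfocal distance H = f²/(N·c) + f = 375²/(18 × 0.016) + 375 = 140625/0.288 + 375 ≈ 488656.2 mm ≈ 488.7 m.
Near limit Dn = s·(H − f)/(H + s − 2f) = 111000 × (488656.2 − 375) / (488656.2 + 111000 − 2 × 375) = 111000 × 488281.2 / 598906.2 ≈ 90497 mm.
Far limit Df = s·(H − f)/(H − s) = 111000 × (488656.2 − 375) / (488656.2 − 111000) = 111000 × 488281.2 / 377656.2 ≈ 143515 mm.
Depth of field = Df − Dn = 143515 − 90497 ≈ 53018 mm ≈ 53.0 m.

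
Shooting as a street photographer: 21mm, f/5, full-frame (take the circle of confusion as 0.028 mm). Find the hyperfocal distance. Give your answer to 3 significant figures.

Hyperfocal distance H = f²/(N·c) + f = 21²/(5 × 0.028) + 21 = 441/0.14 + 21 ≈ 3171.0 mm ≈ 3.17 m.

3.17 m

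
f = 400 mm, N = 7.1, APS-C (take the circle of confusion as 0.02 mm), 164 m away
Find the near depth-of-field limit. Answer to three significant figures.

143 m

Hyperfocal distance H = f²/(N·c) + f = 400²/(7.1 × 0.02) + 400 = 160000/0.142 + 400 ≈ 1127160.6 mm ≈ 1127 m.
Near limit Dn = s·(H − f)/(H + s − 2f) = 164000 × (1127160.6 − 400) / (1127160.6 + 164000 − 2 × 400) = 164000 × 1126760.6 / 1290360.6 ≈ 143207 mm ≈ 143 m.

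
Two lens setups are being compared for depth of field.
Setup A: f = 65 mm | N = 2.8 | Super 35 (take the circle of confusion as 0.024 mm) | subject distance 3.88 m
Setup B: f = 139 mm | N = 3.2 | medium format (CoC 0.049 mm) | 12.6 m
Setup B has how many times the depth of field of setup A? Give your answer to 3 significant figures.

Setup A: H = 65²/(2.8×0.024) + 65 ≈ 62937.0 mm; DoF = Df − Dn = 4130.64 − 3658.03 ≈ 472.61 mm.
Setup B: H = 139²/(3.2×0.049) + 139 ≈ 123359.7 mm; DoF = Df − Dn = 14017.6 − 11442.8 ≈ 2574.8 mm.
Ratio = 2574.8 / 472.61 ≈ 5.45.

5.45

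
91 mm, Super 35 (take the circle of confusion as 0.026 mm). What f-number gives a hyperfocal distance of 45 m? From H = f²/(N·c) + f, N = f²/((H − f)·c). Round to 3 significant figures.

f/7.09

Rearrange H = f²/(N·c) + f for N: N = f² / ((H − f)·c).
N = 91² / ((45000 − 91) × 0.026) = 8281 / 1168 ≈ 7.09.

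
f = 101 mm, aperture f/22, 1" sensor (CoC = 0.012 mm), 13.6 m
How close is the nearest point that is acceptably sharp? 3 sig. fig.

10.1 m

Hyperfocal distance H = f²/(N·c) + f = 101²/(22 × 0.012) + 101 = 10201/0.264 + 101 ≈ 38741.2 mm ≈ 38.74 m.
Near limit Dn = s·(H − f)/(H + s − 2f) = 13600 × (38741.2 − 101) / (38741.2 + 13600 − 2 × 101) = 13600 × 38640.2 / 52139.2 ≈ 10079 mm ≈ 10.1 m.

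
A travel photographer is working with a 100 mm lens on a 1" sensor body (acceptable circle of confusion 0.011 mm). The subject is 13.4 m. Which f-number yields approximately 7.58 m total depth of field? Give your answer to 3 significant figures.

Write h = H − f = f²/(N·c). The thin-lens limits are Dn = s·h/(h + (s−f)) and Df = s·h/(h − (s−f)), so DoF = Df − Dn = 2·s·(s−f)·h / (h² − (s−f)²).
That is a quadratic in h: DoF·h² − 2·s·(s−f)·h − DoF·(s−f)² = 0 ⇒ h = (s−f)·(s + √(s² + DoF²)) / DoF = 13300 × (13400 + √(13400² + 7580²)) / 7580 = 13300 × (13400 + 15395.3) / 7580 ≈ 50525 mm.
Then N = f²/(c·h) = 100² / (0.011 × 50525) = 10000 / 555.77 ≈ 18.

f/18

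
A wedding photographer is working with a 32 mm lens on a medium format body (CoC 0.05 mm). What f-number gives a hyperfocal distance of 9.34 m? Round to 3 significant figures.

Rearrange H = f²/(N·c) + f for N: N = f² / ((H − f)·c).
N = 32² / ((9340 − 32) × 0.05) = 1024 / 465.4 ≈ 2.20.

f/2.20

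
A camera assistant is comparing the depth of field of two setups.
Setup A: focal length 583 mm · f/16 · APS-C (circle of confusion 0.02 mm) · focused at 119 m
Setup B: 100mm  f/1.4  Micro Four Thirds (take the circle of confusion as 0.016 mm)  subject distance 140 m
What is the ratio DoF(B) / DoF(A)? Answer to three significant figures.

3.62

Setup A: H = 583²/(16×0.02) + 583 ≈ 1062736.1 mm; DoF = Df − Dn = 133932 − 107064 ≈ 26868 mm.
Setup B: H = 100²/(1.4×0.016) + 100 ≈ 446528.6 mm; DoF = Df − Dn = 203896 − 106596 ≈ 97300 mm.
Ratio = 97300 / 26868 ≈ 3.62.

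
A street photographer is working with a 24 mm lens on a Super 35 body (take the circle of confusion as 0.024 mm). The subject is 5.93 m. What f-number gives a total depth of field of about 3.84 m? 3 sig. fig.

Write h = H − f = f²/(N·c). The thin-lens limits are Dn = s·h/(h + (s−f)) and Df = s·h/(h − (s−f)), so DoF = Df − Dn = 2·s·(s−f)·h / (h² − (s−f)²).
That is a quadratic in h: DoF·h² − 2·s·(s−f)·h − DoF·(s−f)² = 0 ⇒ h = (s−f)·(s + √(s² + DoF²)) / DoF = 5906 × (5930 + √(5930² + 3840²)) / 3840 = 5906 × (5930 + 7064.74) / 3840 ≈ 19986 mm.
Then N = f²/(c·h) = 24² / (0.024 × 19986) = 576 / 479.67 ≈ 1.20.

f/1.20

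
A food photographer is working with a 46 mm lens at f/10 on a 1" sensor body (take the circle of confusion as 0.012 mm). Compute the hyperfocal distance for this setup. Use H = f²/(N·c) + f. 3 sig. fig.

17.7 m

Hyperfocal distance H = f²/(N·c) + f = 46²/(10 × 0.012) + 46 = 2116/0.12 + 46 ≈ 17679.3 mm ≈ 17.7 m.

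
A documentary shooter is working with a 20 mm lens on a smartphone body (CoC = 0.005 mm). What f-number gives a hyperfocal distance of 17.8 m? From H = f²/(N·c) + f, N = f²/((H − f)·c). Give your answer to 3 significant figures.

f/4.50

Rearrange H = f²/(N·c) + f for N: N = f² / ((H − f)·c).
N = 20² / ((17800 − 20) × 0.005) = 400 / 88.90 ≈ 4.50.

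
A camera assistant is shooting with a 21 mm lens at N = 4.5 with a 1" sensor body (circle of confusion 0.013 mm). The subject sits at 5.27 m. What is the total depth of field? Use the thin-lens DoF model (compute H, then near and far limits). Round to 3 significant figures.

Hyperfocal distance H = f²/(N·c) + f = 21²/(4.5 × 0.013) + 21 = 441/0.0585 + 21 ≈ 7559.5 mm ≈ 7.559 m.
Near limit Dn = s·(H − f)/(H + s − 2f) = 5270 × (7559.5 − 21) / (7559.5 + 5270 − 2 × 21) = 5270 × 7538.5 / 12787.5 ≈ 3107 mm.
Far limit Df = s·(H − f)/(H − s) = 5270 × (7559.5 − 21) / (7559.5 − 5270) = 5270 × 7538.5 / 2289.5 ≈ 17352 mm.
Depth of field = Df − Dn = 17352 − 3107 ≈ 14245 mm ≈ 14.2 m.

14.2 m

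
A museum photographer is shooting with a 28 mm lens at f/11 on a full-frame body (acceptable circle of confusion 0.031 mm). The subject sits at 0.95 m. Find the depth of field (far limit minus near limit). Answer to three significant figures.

Hyperfocal distance H = f²/(N·c) + f = 28²/(11 × 0.031) + 28 = 784/0.341 + 28 ≈ 2327.1 mm ≈ 2.327 m.
Near limit Dn = s·(H − f)/(H + s − 2f) = 950 × (2327.1 − 28) / (2327.1 + 950 − 2 × 28) = 950 × 2299.1 / 3221.1 ≈ 678.08 mm.
Far limit Df = s·(H − f)/(H − s) = 950 × (2327.1 − 28) / (2327.1 − 950) = 950 × 2299.1 / 1377.1 ≈ 1586.04 mm.
Depth of field = Df − Dn = 1586.04 − 678.08 ≈ 907.96 mm ≈ 0.908 m.

0.908 m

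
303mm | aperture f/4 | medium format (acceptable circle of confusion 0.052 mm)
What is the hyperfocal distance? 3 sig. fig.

442 m

Hyperfocal distance H = f²/(N·c) + f = 303²/(4 × 0.052) + 303 = 91809/0.208 + 303 ≈ 441692.4 mm ≈ 442 m.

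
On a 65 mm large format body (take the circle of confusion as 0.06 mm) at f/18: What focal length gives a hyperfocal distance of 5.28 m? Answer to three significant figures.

From H = f²/(N·c) + f, with f ≪ H: f ≈ √(H·N·c) = √(5280 × 18 × 0.06) = √5702.4 ≈ 75.51 mm.
Exact: f² + N·c·f − N·c·H = 0 ⇒ f = (−N·c + √((N·c)² + 4·N·c·H))/2 = (−1.08 + √22811)/2 ≈ 74.976 mm ≈ 75.0 mm.

75.0 mm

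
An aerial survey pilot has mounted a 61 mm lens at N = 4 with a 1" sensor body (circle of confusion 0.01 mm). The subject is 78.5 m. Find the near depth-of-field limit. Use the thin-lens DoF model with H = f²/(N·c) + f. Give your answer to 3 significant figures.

42.6 m

Hyperfocal distance H = f²/(N·c) + f = 61²/(4 × 0.01) + 61 = 3721/0.04 + 61 ≈ 93086.0 mm ≈ 93.09 m.
Near limit Dn = s·(H − f)/(H + s − 2f) = 78500 × (93086.0 − 61) / (93086.0 + 78500 − 2 × 61) = 78500 × 93025.0 / 171464.0 ≈ 42589 mm ≈ 42.6 m.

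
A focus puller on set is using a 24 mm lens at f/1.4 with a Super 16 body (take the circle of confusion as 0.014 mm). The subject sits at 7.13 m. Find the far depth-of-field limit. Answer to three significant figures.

Hyperfocal distance H = f²/(N·c) + f = 24²/(1.4 × 0.014) + 24 = 576/0.0196 + 24 ≈ 29411.8 mm ≈ 29.41 m.
Far limit Df = s·(H − f)/(H − s) = 7130 × (29411.8 − 24) / (29411.8 − 7130) = 7130 × 29387.8 / 22281.8 ≈ 9403.9 mm ≈ 9.40 m.

9.40 m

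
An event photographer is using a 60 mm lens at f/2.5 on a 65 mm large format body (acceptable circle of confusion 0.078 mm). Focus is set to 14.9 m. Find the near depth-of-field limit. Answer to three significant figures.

Hyperfocal distance H = f²/(N·c) + f = 60²/(2.5 × 0.078) + 60 = 3600/0.195 + 60 ≈ 18521.5 mm ≈ 18.52 m.
Near limit Dn = s·(H − f)/(H + s − 2f) = 14900 × (18521.5 − 60) / (18521.5 + 14900 − 2 × 60) = 14900 × 18461.5 / 33301.5 ≈ 8260.2 mm ≈ 8.26 m.

8.26 m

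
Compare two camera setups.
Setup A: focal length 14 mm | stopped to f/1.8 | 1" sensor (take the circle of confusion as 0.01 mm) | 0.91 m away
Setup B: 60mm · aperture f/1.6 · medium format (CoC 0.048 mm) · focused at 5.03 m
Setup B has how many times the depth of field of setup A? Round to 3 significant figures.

Setup A: H = 14²/(1.8×0.01) + 14 ≈ 10902.9 mm; DoF = Df − Dn = 991.59 − 840.81 ≈ 150.78 mm.
Setup B: H = 60²/(1.6×0.048) + 60 ≈ 46935.0 mm; DoF = Df − Dn = 5626.6 − 4547.8 ≈ 1078.8 mm.
Ratio = 1078.8 / 150.78 ≈ 7.15.

7.15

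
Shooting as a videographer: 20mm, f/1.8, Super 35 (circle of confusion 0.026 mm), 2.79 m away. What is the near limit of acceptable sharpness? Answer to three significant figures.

Hyperfocal distance H = f²/(N·c) + f = 20²/(1.8 × 0.026) + 20 = 400/0.0468 + 20 ≈ 8567.0 mm ≈ 8.567 m.
Near limit Dn = s·(H − f)/(H + s − 2f) = 2790 × (8567.0 − 20) / (8567.0 + 2790 − 2 × 20) = 2790 × 8547.0 / 11317.0 ≈ 2107.1 mm ≈ 2.11 m.

2.11 m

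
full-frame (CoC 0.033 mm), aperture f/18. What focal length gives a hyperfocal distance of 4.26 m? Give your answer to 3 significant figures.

From H = f²/(N·c) + f, with f ≪ H: f ≈ √(H·N·c) = √(4260 × 18 × 0.033) = √2530.4 ≈ 50.30 mm.
Exact: f² + N·c·f − N·c·H = 0 ⇒ f = (−N·c + √((N·c)² + 4·N·c·H))/2 = (−0.594 + √10122)/2 ≈ 50.007 mm ≈ 50.0 mm.

50.0 mm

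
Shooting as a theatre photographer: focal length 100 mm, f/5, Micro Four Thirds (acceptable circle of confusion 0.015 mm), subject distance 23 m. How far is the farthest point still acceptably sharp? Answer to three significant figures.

Hyperfocal distance H = f²/(N·c) + f = 100²/(5 × 0.015) + 100 = 10000/0.075 + 100 ≈ 133433.3 mm ≈ 133.4 m.
Far limit Df = s·(H − f)/(H − s) = 23000 × (133433.3 − 100) / (133433.3 − 23000) = 23000 × 133333.3 / 110433.3 ≈ 27769 mm ≈ 27.8 m.

27.8 m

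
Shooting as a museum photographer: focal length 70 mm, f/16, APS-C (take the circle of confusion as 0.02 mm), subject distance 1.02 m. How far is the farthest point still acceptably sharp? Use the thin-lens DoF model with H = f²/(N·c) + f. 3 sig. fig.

Hyperfocal distance H = f²/(N·c) + f = 70²/(16 × 0.02) + 70 = 4900/0.32 + 70 ≈ 15382.5 mm ≈ 15.38 m.
Far limit Df = s·(H − f)/(H − s) = 1020 × (15382.5 − 70) / (15382.5 − 1020) = 1020 × 15312.5 / 14362.5 ≈ 1087.5 mm ≈ 1.09 m.

1.09 m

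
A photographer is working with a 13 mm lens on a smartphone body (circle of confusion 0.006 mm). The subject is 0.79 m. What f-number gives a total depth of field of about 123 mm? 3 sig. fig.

Write h = H − f = f²/(N·c). The thin-lens limits are Dn = s·h/(h + (s−f)) and Df = s·h/(h − (s−f)), so DoF = Df − Dn = 2·s·(s−f)·h / (h² − (s−f)²).
That is a quadratic in h: DoF·h² − 2·s·(s−f)·h − DoF·(s−f)² = 0 ⇒ h = (s−f)·(s + √(s² + DoF²)) / DoF = 777 × (790 + √(790² + 123²)) / 123 = 777 × (790 + 799.518) / 123 ≈ 10041 mm.
Then N = f²/(c·h) = 13² / (0.006 × 10041) = 169 / 60.247 ≈ 2.81.

f/2.81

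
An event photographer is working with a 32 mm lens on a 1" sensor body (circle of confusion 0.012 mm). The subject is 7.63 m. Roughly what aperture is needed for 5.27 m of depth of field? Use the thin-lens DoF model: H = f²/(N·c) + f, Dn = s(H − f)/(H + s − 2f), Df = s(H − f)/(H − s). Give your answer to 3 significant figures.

f/3.50

Write h = H − f = f²/(N·c). The thin-lens limits are Dn = s·h/(h + (s−f)) and Df = s·h/(h − (s−f)), so DoF = Df − Dn = 2·s·(s−f)·h / (h² − (s−f)²).
That is a quadratic in h: DoF·h² − 2·s·(s−f)·h − DoF·(s−f)² = 0 ⇒ h = (s−f)·(s + √(s² + DoF²)) / DoF = 7598 × (7630 + √(7630² + 5270²)) / 5270 = 7598 × (7630 + 9273.07) / 5270 ≈ 24370 mm.
Then N = f²/(c·h) = 32² / (0.012 × 24370) = 1024 / 292.44 ≈ 3.50.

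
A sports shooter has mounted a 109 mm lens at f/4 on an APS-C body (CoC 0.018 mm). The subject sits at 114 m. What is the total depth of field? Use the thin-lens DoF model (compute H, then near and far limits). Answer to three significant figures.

301 m

Hyperfocal distance H = f²/(N·c) + f = 109²/(4 × 0.018) + 109 = 11881/0.072 + 109 ≈ 165122.9 mm ≈ 165.1 m.
Near limit Dn = s·(H − f)/(H + s − 2f) = 114000 × (165122.9 − 109) / (165122.9 + 114000 − 2 × 109) = 114000 × 165013.9 / 278904.9 ≈ 67448 mm.
Far limit Df = s·(H − f)/(H − s) = 114000 × (165122.9 − 109) / (165122.9 − 114000) = 114000 × 165013.9 / 51122.9 ≈ 367968 mm.
Depth of field = Df − Dn = 367968 − 67448 ≈ 300520 mm ≈ 301 m.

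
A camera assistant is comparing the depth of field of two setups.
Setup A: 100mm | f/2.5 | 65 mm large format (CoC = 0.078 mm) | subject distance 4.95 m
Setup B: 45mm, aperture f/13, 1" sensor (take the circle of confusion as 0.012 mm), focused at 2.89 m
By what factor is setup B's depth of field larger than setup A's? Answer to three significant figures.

1.41

Setup A: H = 100²/(2.5×0.078) + 100 ≈ 51382.1 mm; DoF = Df − Dn = 5467.05 − 4522.30 ≈ 944.75 mm.
Setup B: H = 45²/(13×0.012) + 45 ≈ 13025.8 mm; DoF = Df − Dn = 3701.2 − 2370.5 ≈ 1330.7 mm.
Ratio = 1330.7 / 944.75 ≈ 1.41.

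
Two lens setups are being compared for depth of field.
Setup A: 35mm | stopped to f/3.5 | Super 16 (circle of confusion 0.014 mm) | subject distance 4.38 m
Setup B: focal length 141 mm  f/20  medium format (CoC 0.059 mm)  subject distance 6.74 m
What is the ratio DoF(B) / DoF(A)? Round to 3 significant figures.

Setup A: H = 35²/(3.5×0.014) + 35 ≈ 25035.0 mm; DoF = Df − Dn = 5301.4 − 3731.5 ≈ 1569.9 mm.
Setup B: H = 141²/(20×0.059) + 141 ≈ 16989.3 mm; DoF = Df − Dn = 11079.5 − 4843.1 ≈ 6236.4 mm.
Ratio = 6236.4 / 1569.9 ≈ 3.97.

3.97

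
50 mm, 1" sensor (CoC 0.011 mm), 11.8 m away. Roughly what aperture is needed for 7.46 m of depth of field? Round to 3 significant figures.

Write h = H − f = f²/(N·c). The thin-lens limits are Dn = s·h/(h + (s−f)) and Df = s·h/(h − (s−f)), so DoF = Df − Dn = 2·s·(s−f)·h / (h² − (s−f)²).
That is a quadratic in h: DoF·h² − 2·s·(s−f)·h − DoF·(s−f)² = 0 ⇒ h = (s−f)·(s + √(s² + DoF²)) / DoF = 11750 × (11800 + √(11800² + 7460²)) / 7460 = 11750 × (11800 + 13960.4) / 7460 ≈ 40574 mm.
Then N = f²/(c·h) = 50² / (0.011 × 40574) = 2500 / 446.32 ≈ 5.60.

f/5.60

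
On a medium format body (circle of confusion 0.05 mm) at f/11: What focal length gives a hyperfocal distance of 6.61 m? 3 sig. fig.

60.0 mm

From H = f²/(N·c) + f, with f ≪ H: f ≈ √(H·N·c) = √(6610 × 11 × 0.05) = √3635.5 ≈ 60.30 mm.
Exact: f² + N·c·f − N·c·H = 0 ⇒ f = (−N·c + √((N·c)² + 4·N·c·H))/2 = (−0.55 + √14542)/2 ≈ 60.021 mm ≈ 60.0 mm.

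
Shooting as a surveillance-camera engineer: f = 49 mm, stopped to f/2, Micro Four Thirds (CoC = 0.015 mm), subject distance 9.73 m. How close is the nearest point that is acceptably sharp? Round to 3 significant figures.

Hyperfocal distance H = f²/(N·c) + f = 49²/(2 × 0.015) + 49 = 2401/0.03 + 49 ≈ 80082.3 mm ≈ 80.08 m.
Near limit Dn = s·(H − f)/(H + s − 2f) = 9730 × (80082.3 − 49) / (80082.3 + 9730 − 2 × 49) = 9730 × 80033.3 / 89714.3 ≈ 8680.0 mm ≈ 8.68 m.

8.68 m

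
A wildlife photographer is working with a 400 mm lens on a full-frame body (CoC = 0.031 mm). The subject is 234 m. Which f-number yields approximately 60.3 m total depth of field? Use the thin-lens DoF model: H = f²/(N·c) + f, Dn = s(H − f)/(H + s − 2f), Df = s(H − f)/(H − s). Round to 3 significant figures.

f/2.80

Write h = H − f = f²/(N·c). The thin-lens limits are Dn = s·h/(h + (s−f)) and Df = s·h/(h − (s−f)), so DoF = Df − Dn = 2·s·(s−f)·h / (h² − (s−f)²).
That is a quadratic in h: DoF·h² − 2·s·(s−f)·h − DoF·(s−f)² = 0 ⇒ h = (s−f)·(s + √(s² + DoF²)) / DoF = 233600 × (234000 + √(234000² + 60300²)) / 60300 = 233600 × (234000 + 241645) / 60300 ≈ 1842630 mm.
Then N = f²/(c·h) = 400² / (0.031 × 1842630) = 160000 / 57122 ≈ 2.80.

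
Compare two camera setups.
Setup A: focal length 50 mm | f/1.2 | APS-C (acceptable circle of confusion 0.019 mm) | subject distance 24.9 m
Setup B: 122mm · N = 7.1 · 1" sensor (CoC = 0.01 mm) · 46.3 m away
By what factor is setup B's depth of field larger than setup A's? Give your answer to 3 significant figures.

1.80

Setup A: H = 50²/(1.2×0.019) + 50 ≈ 109699.1 mm; DoF = Df − Dn = 32197 − 20299 ≈ 11898 mm.
Setup B: H = 122²/(7.1×0.01) + 122 ≈ 209755.8 mm; DoF = Df − Dn = 59380 − 37942 ≈ 21438 mm.
Ratio = 21438 / 11898 ≈ 1.80.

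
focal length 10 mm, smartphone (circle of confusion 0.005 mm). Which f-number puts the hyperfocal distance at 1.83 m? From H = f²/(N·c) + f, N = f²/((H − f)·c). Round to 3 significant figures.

Rearrange H = f²/(N·c) + f for N: N = f² / ((H − f)·c).
N = 10² / ((1830 − 10) × 0.005) = 100 / 9.100 ≈ 11.

f/11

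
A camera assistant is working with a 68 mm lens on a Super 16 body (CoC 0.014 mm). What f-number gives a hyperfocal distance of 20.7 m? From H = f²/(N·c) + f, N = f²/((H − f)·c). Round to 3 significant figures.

f/16

Rearrange H = f²/(N·c) + f for N: N = f² / ((H − f)·c).
N = 68² / ((20700 − 68) × 0.014) = 4624 / 288.8 ≈ 16.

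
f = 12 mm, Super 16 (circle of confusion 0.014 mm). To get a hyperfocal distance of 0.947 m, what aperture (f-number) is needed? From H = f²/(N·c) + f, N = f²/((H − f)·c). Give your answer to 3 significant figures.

Rearrange H = f²/(N·c) + f for N: N = f² / ((H − f)·c).
N = 12² / ((947 − 12) × 0.014) = 144 / 13.09 ≈ 11.

f/11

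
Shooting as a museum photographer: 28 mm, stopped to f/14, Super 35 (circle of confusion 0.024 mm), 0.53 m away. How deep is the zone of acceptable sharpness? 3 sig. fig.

Hyperfocal distance H = f²/(N·c) + f = 28²/(14 × 0.024) + 28 = 784/0.336 + 28 ≈ 2361.3 mm ≈ 2.361 m.
Near limit Dn = s·(H − f)/(H + s − 2f) = 530 × (2361.3 − 28) / (2361.3 + 530 − 2 × 28) = 530 × 2333.3 / 2835.3 ≈ 436.16 mm.
Far limit Df = s·(H − f)/(H − s) = 530 × (2361.3 − 28) / (2361.3 − 530) = 530 × 2333.3 / 1831.3 ≈ 675.28 mm.
Depth of field = Df − Dn = 675.28 − 436.16 ≈ 239.12 mm.

239 mm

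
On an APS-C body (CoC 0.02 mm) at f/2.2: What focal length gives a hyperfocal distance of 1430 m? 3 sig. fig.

251 mm

From H = f²/(N·c) + f, with f ≪ H: f ≈ √(H·N·c) = √(1430000 × 2.2 × 0.02) = √62920 ≈ 250.8 mm.
The +f correction barely moves this — solving exactly, f² + N·c·f − N·c·H = 0 ⇒ f = (−N·c + √((N·c)² + 4·N·c·H))/2 = (−0.044 + √251680)/2 ≈ 250.82 mm, so f ≈ 251 mm.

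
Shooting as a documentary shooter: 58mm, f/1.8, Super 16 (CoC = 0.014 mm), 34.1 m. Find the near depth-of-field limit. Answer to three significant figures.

Hyperfocal distance H = f²/(N·c) + f = 58²/(1.8 × 0.014) + 58 = 3364/0.0252 + 58 ≈ 133550.1 mm ≈ 133.6 m.
Near limit Dn = s·(H − f)/(H + s − 2f) = 34100 × (133550.1 − 58) / (133550.1 + 34100 − 2 × 58) = 34100 × 133492.1 / 167534.1 ≈ 27171 mm ≈ 27.2 m.

27.2 m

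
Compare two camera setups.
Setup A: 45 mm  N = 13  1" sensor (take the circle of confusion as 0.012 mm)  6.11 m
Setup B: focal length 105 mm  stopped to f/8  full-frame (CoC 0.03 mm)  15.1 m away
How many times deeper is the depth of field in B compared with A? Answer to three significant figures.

1.51

Setup A: H = 45²/(13×0.012) + 45 ≈ 13025.8 mm; DoF = Df − Dn = 11468.4 − 4164.3 ≈ 7304.1 mm.
Setup B: H = 105²/(8×0.03) + 105 ≈ 46042.5 mm; DoF = Df − Dn = 22418 − 11384 ≈ 11034 mm.
Ratio = 11034 / 7304.1 ≈ 1.51.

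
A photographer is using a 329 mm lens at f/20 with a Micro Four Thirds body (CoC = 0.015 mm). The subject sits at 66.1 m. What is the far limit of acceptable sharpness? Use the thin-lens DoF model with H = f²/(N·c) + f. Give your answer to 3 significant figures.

Hyperfocal distance H = f²/(N·c) + f = 329²/(20 × 0.015) + 329 = 108241/0.3 + 329 ≈ 361132.3 mm ≈ 361.1 m.
Far limit Df = s·(H − f)/(H − s) = 66100 × (361132.3 − 329) / (361132.3 − 66100) = 66100 × 360803.3 / 295032.3 ≈ 80836 mm ≈ 80.8 m.

80.8 m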